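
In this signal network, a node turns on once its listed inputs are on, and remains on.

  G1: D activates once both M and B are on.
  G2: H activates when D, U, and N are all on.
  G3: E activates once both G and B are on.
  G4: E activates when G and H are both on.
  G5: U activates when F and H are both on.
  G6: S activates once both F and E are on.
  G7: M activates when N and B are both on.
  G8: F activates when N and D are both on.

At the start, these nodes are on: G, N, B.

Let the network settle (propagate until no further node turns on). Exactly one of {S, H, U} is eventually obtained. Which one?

S

N and B are on, so M activates (G7).
G and B are on, so E activates (G3).
G1: M and B on → D on.
N and D are on, so F activates (G8).
G6: F and E on → S on.
H would need D, U, and N (G2), but U never turns on. U would need F and H (G5), but H never turns on.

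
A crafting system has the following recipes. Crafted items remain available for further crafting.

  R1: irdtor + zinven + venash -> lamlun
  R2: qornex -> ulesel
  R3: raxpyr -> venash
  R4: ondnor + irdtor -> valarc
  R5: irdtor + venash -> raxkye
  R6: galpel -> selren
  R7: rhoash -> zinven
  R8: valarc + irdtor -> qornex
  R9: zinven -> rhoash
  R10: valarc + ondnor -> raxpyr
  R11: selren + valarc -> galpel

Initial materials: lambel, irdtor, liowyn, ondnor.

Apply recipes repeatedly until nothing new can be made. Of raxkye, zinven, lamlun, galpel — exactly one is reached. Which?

ondnor + irdtor -> valarc (R4).
Using R10, valarc and ondnor make raxpyr.
raxpyr -> venash (R3).
irdtor + venash -> raxkye (R5).
lamlun would need irdtor, zinven, and venash (R1), but zinven is never obtained. zinven would need rhoash (R7), but rhoash is never obtained. galpel would need selren and valarc (R11), but selren is never obtained.

raxkye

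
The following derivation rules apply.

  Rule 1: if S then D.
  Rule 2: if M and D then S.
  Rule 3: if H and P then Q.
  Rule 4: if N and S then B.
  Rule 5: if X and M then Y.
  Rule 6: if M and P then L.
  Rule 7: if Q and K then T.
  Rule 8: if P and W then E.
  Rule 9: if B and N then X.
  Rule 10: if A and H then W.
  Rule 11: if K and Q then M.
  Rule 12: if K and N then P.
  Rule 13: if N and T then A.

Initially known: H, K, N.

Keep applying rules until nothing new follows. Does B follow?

B would need N and S (Rule 4), but S is never established.

No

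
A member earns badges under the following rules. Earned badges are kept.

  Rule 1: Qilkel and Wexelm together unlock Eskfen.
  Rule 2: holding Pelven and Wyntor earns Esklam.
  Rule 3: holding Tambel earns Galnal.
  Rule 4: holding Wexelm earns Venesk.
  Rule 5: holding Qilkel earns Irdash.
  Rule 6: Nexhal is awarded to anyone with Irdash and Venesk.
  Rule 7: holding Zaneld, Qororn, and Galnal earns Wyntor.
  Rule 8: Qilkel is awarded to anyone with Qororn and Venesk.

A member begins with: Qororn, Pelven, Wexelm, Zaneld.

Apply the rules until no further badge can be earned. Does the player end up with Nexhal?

With Wexelm, Venesk is earned (Rule 4).
With Qororn and Venesk, Qilkel is earned (Rule 8).
With Qilkel, Irdash is earned (Rule 5).
With Irdash and Venesk, Nexhal is earned (Rule 6).

Yes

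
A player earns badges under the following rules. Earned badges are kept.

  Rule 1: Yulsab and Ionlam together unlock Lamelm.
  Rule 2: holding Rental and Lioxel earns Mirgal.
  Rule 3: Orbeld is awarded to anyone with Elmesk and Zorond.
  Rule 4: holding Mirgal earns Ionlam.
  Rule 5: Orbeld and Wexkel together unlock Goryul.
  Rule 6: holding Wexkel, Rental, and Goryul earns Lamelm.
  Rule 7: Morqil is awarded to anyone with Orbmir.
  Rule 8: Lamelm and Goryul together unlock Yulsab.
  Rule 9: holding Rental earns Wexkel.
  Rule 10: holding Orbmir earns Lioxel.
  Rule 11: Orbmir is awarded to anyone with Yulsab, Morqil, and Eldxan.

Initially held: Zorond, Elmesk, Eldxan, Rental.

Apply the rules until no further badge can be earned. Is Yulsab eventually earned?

With Elmesk and Zorond, Orbeld is earned (Rule 3).
With Rental, Wexkel is earned (Rule 9).
With Orbeld and Wexkel, Goryul is earned (Rule 5).
With Wexkel, Rental, and Goryul, Lamelm is earned (Rule 6).
With Lamelm and Goryul, Yulsab is earned (Rule 8).

Yes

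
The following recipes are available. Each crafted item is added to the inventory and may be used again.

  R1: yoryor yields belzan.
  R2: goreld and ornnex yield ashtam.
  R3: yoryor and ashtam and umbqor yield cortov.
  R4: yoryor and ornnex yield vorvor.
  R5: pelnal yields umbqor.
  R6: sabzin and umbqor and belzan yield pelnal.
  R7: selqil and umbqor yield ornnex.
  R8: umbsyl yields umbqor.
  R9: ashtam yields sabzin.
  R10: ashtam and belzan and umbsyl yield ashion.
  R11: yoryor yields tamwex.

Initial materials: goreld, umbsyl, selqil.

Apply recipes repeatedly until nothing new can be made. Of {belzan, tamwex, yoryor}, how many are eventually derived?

belzan would need yoryor (R1), but yoryor is never obtained.
tamwex would need yoryor (R11), but yoryor is never obtained.
No rule produces yoryor, and it is not given.
None of the 3 are reached.

0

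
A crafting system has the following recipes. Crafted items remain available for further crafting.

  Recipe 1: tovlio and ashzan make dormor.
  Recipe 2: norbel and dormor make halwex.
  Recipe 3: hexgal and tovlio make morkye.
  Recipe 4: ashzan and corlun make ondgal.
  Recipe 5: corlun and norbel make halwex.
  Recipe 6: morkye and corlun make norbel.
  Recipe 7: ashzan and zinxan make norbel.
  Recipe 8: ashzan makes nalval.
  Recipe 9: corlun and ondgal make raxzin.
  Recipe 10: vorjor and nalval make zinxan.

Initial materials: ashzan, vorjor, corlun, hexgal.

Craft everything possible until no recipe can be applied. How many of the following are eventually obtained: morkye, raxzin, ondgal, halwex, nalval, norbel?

Using Recipe 4, ashzan and corlun make ondgal.
Using Recipe 8, ashzan makes nalval.
vorjor and nalval → zinxan (Recipe 10).
corlun and ondgal → raxzin (Recipe 9).
ashzan and zinxan → norbel (Recipe 7).
Using Recipe 5, corlun and norbel make halwex.
morkye would need hexgal and tovlio (Recipe 3), but tovlio is never obtained.
raxzin: reached.
ondgal: reached.
halwex: reached.
nalval: reached.
norbel: reached.
Reached: raxzin, ondgal, halwex, nalval, and norbel — 5 of the 6.

5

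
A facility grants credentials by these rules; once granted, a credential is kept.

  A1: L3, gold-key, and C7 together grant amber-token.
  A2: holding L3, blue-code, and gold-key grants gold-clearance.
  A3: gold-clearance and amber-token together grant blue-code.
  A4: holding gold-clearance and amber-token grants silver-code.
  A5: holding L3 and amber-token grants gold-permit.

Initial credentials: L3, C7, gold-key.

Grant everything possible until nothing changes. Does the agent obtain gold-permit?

Yes

Holding L3, gold-key, and C7 grants amber-token (A1).
Holding L3 and amber-token grants gold-permit (A5).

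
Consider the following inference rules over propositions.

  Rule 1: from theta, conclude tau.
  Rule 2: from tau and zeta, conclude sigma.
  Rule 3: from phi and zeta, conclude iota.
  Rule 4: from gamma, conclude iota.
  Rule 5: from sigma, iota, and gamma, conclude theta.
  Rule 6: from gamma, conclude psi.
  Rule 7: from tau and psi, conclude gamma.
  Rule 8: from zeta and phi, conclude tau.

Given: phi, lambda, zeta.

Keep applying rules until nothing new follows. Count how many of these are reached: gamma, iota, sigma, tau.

3

From zeta and phi, Rule 8 gives tau.
phi and zeta hold, so iota follows (Rule 3).
From tau and zeta, Rule 2 gives sigma.
gamma would need tau and psi (Rule 7), but psi is never established.
iota: reached.
sigma: reached.
tau: reached.
Reached: iota, sigma, and tau — 3 of the 4.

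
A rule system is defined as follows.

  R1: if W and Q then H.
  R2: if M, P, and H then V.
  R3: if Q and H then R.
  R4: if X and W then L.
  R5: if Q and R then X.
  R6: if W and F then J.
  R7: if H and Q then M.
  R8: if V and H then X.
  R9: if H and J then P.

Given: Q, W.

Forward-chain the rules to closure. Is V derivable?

No

V would need M, P, and H (R2), but P is never established.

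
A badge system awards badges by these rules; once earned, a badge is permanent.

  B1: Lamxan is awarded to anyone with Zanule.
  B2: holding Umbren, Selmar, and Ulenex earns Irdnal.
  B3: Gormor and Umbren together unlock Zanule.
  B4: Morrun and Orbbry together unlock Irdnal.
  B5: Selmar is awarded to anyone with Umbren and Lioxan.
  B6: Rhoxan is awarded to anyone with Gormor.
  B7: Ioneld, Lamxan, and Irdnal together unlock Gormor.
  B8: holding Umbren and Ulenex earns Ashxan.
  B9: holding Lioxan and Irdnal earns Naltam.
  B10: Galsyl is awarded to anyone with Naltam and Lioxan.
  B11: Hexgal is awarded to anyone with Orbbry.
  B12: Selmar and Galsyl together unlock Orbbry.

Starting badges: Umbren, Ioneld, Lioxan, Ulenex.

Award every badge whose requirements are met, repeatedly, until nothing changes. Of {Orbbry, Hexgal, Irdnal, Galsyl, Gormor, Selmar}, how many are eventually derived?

5

With Umbren and Lioxan, Selmar is earned (B5).
With Umbren, Selmar, and Ulenex, Irdnal is earned (B2).
With Lioxan and Irdnal, Naltam is earned (B9).
With Naltam and Lioxan, Galsyl is earned (B10).
With Selmar and Galsyl, Orbbry is earned (B12).
With Orbbry, Hexgal is earned (B11).
Orbbry: reached.
Hexgal: reached.
Irdnal: reached.
Galsyl: reached.
Gormor would need Ioneld, Lamxan, and Irdnal (B7), but Lamxan is never earned.
Selmar: reached.
Reached: Orbbry, Hexgal, Irdnal, Galsyl, and Selmar — 5 of the 6.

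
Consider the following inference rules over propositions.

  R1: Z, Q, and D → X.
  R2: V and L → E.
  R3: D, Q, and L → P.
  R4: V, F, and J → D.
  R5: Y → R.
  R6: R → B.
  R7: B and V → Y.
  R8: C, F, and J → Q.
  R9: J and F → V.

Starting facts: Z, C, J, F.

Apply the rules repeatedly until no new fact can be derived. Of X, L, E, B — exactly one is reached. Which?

X

J and F hold, so V follows (R9).
From C, F, and J, R8 gives Q.
V, F, and J hold, so D follows (R4).
Z, Q, and D hold, so X follows (R1).
No rule produces L, and it is not given. E would need V and L (R2), but L is never established. B would need R (R6), but R is never established.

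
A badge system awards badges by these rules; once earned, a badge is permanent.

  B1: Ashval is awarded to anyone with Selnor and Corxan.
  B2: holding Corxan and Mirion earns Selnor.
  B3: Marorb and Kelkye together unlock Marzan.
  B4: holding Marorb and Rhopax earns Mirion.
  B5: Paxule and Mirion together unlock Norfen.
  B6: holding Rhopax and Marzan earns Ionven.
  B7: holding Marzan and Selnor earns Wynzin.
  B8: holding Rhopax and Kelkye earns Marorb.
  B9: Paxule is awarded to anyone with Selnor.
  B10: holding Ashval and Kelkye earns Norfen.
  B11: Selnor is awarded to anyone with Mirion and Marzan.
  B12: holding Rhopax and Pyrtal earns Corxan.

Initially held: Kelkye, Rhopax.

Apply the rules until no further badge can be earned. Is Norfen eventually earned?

Yes

With Rhopax and Kelkye, Marorb is earned (B8).
With Marorb and Rhopax, Mirion is earned (B4).
With Marorb and Kelkye, Marzan is earned (B3).
With Mirion and Marzan, Selnor is earned (B11).
With Selnor, Paxule is earned (B9).
With Paxule and Mirion, Norfen is earned (B5).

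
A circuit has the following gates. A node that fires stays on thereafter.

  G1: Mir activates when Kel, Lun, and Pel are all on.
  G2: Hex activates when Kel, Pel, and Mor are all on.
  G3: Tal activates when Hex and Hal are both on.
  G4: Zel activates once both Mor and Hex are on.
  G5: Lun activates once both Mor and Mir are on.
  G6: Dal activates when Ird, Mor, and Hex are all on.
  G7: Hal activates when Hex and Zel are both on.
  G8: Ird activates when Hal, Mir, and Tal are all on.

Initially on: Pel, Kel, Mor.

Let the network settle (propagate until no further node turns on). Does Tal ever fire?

G2: Kel, Pel, and Mor on → Hex on.
Mor and Hex are on, so Zel activates (G4).
G7: Hex and Zel on → Hal on.
Hex and Hal are on, so Tal activates (G3).

Yes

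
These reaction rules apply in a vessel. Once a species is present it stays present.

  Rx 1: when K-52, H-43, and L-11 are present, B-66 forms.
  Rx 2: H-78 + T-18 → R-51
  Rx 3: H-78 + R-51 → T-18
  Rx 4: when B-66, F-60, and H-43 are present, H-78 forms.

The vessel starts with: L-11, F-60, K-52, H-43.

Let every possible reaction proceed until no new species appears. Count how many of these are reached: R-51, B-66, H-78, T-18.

2

K-52, H-43, and L-11 present → B-66 forms (Rx 1).
B-66, F-60, and H-43 present → H-78 forms (Rx 4).
R-51 would need H-78 and T-18 (Rx 2), but T-18 never forms.
B-66: reached.
H-78: reached.
T-18 would need H-78 and R-51 (Rx 3), but R-51 never forms.
Reached: B-66 and H-78 — 2 of the 4.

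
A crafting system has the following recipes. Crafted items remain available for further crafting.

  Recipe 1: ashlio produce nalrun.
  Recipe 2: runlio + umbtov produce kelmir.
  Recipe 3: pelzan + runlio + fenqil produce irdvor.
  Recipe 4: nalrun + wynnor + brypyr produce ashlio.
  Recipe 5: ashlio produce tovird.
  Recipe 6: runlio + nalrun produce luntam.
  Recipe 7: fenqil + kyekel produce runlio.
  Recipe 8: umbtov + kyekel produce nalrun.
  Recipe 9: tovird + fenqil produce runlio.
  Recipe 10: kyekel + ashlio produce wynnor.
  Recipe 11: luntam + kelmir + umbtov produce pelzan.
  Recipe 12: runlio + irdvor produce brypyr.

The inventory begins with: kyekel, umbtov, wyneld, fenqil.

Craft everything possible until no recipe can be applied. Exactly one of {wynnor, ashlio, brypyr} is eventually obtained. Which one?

Using Recipe 7, fenqil and kyekel make runlio.
umbtov + kyekel → nalrun (Recipe 8).
runlio + nalrun → luntam (Recipe 6).
Using Recipe 2, runlio and umbtov make kelmir.
Using Recipe 11, luntam, kelmir, and umbtov make pelzan.
Using Recipe 3, pelzan, runlio, and fenqil make irdvor.
runlio + irdvor → brypyr (Recipe 12).
wynnor would need kyekel and ashlio (Recipe 10), but ashlio is never obtained. ashlio would need nalrun, wynnor, and brypyr (Recipe 4), but wynnor is never obtained.

brypyr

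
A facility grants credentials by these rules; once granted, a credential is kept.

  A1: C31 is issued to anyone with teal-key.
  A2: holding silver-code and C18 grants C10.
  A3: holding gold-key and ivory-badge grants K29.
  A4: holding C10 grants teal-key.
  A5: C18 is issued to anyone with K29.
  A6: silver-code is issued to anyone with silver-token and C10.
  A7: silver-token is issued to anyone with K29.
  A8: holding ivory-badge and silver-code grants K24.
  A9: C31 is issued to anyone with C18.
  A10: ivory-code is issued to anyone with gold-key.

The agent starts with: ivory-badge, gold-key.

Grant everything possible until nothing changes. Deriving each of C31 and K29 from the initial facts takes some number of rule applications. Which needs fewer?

K29

K29: Holding gold-key and ivory-badge grants K29 (A3). [1 rule application]
C31: Holding gold-key and ivory-badge grants K29 (A3). Holding K29 grants C18 (A5). Holding C18 grants C31 (A9). [3 rule applications]
K29 needs fewer.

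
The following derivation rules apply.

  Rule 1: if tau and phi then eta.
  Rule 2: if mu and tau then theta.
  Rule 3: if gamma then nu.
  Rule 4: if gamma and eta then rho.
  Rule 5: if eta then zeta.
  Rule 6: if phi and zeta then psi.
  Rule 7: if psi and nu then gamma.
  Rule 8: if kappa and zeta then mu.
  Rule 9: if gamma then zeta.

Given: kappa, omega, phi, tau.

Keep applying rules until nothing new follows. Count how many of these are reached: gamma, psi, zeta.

From tau and phi, Rule 1 gives eta.
From eta, Rule 5 gives zeta.
phi and zeta hold, so psi follows (Rule 6).
gamma would need psi and nu (Rule 7), but nu is never established.
psi: reached.
zeta: reached.
Reached: psi and zeta — 2 of the 3.

2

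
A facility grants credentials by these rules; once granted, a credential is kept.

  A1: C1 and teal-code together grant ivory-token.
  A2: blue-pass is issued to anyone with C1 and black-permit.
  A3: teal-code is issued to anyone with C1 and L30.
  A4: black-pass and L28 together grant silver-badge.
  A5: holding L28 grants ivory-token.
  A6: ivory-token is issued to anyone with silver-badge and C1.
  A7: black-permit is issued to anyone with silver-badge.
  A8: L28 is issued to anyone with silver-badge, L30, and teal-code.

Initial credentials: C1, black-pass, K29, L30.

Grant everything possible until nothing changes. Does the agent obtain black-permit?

No

black-permit would need silver-badge (A7), but silver-badge is never granted.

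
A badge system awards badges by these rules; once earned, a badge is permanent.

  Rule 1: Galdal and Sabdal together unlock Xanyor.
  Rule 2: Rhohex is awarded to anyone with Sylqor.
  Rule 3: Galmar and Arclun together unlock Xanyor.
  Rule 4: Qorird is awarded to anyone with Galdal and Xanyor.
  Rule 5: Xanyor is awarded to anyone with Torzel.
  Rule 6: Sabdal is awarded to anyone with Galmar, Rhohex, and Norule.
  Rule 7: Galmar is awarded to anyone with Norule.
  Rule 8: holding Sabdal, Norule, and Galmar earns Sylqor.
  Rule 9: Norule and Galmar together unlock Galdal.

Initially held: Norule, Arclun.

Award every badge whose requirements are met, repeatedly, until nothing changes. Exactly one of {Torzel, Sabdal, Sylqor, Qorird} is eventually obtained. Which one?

Qorird

With Norule, Galmar is earned (Rule 7).
With Norule and Galmar, Galdal is earned (Rule 9).
With Galmar and Arclun, Xanyor is earned (Rule 3).
With Galdal and Xanyor, Qorird is earned (Rule 4).
No rule produces Torzel, and it is not given. Sylqor would need Sabdal, Norule, and Galmar (Rule 8), but Sabdal is never earned. Sabdal would need Galmar, Rhohex, and Norule (Rule 6), but Rhohex is never earned.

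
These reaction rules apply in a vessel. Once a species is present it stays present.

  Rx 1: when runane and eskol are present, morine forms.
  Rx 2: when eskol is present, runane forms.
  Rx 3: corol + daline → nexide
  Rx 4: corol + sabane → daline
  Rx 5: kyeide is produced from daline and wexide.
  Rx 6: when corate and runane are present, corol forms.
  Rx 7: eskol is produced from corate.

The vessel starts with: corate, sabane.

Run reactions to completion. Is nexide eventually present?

corate present → eskol forms (Rx 7).
eskol present → runane forms (Rx 2).
corate and runane present → corol forms (Rx 6).
corol and sabane present → daline forms (Rx 4).
corol and daline present → nexide forms (Rx 3).

Yes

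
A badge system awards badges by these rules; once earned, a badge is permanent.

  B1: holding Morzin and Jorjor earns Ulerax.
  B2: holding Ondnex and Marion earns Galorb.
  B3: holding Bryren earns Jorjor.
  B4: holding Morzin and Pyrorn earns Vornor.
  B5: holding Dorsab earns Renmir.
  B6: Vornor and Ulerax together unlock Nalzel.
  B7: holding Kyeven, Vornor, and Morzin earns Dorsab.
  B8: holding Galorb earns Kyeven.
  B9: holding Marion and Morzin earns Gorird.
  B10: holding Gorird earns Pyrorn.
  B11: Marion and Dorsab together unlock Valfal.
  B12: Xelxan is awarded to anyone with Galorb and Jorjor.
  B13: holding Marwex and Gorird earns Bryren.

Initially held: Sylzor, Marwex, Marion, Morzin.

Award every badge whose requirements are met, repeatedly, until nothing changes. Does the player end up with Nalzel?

With Marion and Morzin, Gorird is earned (B9).
With Gorird, Pyrorn is earned (B10).
With Marwex and Gorird, Bryren is earned (B13).
With Morzin and Pyrorn, Vornor is earned (B4).
With Bryren, Jorjor is earned (B3).
With Morzin and Jorjor, Ulerax is earned (B1).
With Vornor and Ulerax, Nalzel is earned (B6).

Yes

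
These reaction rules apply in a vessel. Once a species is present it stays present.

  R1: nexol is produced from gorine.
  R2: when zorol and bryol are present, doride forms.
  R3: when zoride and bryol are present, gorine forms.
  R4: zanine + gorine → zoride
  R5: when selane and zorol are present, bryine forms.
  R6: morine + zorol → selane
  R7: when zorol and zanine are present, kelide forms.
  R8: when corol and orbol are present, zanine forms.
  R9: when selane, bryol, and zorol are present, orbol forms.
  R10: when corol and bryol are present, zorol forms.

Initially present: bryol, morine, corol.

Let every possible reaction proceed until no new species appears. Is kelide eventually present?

Yes

corol and bryol present → zorol forms (R10).
morine and zorol present → selane forms (R6).
selane, bryol, and zorol present → orbol forms (R9).
corol and orbol present → zanine forms (R8).
zorol and zanine present → kelide forms (R7).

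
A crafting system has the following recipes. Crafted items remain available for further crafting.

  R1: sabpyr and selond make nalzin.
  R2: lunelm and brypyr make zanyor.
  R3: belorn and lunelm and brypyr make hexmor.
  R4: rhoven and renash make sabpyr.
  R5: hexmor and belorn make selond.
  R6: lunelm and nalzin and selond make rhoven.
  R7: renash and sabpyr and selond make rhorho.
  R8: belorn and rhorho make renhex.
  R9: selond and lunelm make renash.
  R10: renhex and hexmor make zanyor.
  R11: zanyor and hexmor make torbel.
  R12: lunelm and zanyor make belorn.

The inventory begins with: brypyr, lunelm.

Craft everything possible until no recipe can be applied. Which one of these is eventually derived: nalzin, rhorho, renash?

renash

lunelm and brypyr → zanyor (R2).
Using R12, lunelm and zanyor make belorn.
Using R3, belorn, lunelm, and brypyr make hexmor.
hexmor and belorn → selond (R5).
Using R9, selond and lunelm make renash.
nalzin would need sabpyr and selond (R1), but sabpyr is never obtained. rhorho would need renash, sabpyr, and selond (R7), but sabpyr is never obtained.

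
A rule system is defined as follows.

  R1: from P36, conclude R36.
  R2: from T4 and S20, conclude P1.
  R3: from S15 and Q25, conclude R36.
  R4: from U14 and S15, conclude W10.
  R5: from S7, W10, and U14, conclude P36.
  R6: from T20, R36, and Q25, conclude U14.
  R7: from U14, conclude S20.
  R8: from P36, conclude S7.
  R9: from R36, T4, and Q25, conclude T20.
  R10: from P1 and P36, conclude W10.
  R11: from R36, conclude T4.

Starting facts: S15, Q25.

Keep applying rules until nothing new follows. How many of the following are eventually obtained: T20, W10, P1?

3

S15 and Q25 hold, so R36 follows (R3).
R36 holds, so T4 follows (R11).
From R36, T4, and Q25, R9 gives T20.
From T20, R36, and Q25, R6 gives U14.
U14 holds, so S20 follows (R7).
From U14 and S15, R4 gives W10.
T4 and S20 hold, so P1 follows (R2).
T20: reached.
W10: reached.
P1: reached.
All 3 are reached.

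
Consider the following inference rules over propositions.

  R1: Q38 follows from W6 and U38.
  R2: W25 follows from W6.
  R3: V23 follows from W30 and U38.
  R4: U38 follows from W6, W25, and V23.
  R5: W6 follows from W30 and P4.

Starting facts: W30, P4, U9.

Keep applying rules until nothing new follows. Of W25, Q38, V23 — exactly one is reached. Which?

From W30 and P4, R5 gives W6.
From W6, R2 gives W25.
Q38 would need W6 and U38 (R1), but U38 is never established. V23 would need W30 and U38 (R3), but U38 is never established.

W25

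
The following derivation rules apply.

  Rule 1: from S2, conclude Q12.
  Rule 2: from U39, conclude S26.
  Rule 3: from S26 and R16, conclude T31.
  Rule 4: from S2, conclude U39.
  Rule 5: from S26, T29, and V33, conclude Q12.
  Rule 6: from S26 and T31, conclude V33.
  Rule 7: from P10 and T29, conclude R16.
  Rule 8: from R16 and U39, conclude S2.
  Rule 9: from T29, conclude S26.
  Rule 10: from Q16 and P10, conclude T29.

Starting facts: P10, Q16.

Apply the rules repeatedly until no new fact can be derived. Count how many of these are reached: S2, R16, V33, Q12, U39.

3

Q16 and P10 hold, so T29 follows (Rule 10).
T29 holds, so S26 follows (Rule 9).
From P10 and T29, Rule 7 gives R16.
S26 and R16 hold, so T31 follows (Rule 3).
S26 and T31 hold, so V33 follows (Rule 6).
S26, T29, and V33 hold, so Q12 follows (Rule 5).
S2 would need R16 and U39 (Rule 8), but U39 is never established.
R16: reached.
V33: reached.
Q12: reached.
U39 would need S2 (Rule 4), but S2 is never established.
Reached: R16, V33, and Q12 — 3 of the 5.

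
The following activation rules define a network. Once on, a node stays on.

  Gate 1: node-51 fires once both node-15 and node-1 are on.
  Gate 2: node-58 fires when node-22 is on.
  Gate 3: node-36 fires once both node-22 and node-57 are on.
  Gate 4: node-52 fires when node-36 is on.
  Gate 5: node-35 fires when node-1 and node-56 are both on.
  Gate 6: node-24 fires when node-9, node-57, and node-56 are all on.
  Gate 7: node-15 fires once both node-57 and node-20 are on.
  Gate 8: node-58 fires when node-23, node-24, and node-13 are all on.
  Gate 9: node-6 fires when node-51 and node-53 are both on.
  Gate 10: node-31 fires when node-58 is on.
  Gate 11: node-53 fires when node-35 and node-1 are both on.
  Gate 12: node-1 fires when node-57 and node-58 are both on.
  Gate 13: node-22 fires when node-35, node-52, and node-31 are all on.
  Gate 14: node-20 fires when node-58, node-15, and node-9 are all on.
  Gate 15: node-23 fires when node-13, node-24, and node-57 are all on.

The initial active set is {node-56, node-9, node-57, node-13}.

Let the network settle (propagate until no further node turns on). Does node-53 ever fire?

Gate 6: node-9, node-57, and node-56 on → node-24 on.
node-13, node-24, and node-57 are on, so node-23 fires (Gate 15).
node-23, node-24, and node-13 are on, so node-58 fires (Gate 8).
Gate 12: node-57 and node-58 on → node-1 on.
Gate 5: node-1 and node-56 on → node-35 on.
node-35 and node-1 are on, so node-53 fires (Gate 11).

Yes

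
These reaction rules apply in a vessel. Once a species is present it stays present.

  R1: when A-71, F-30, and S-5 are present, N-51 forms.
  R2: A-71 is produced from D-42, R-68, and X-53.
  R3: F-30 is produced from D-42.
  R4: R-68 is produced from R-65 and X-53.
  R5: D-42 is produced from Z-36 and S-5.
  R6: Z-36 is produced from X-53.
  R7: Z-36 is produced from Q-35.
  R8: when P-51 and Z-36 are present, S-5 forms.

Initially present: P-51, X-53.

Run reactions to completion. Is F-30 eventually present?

Yes

X-53 present → Z-36 forms (R6).
P-51 and Z-36 present → S-5 forms (R8).
Z-36 and S-5 present → D-42 forms (R5).
D-42 present → F-30 forms (R3).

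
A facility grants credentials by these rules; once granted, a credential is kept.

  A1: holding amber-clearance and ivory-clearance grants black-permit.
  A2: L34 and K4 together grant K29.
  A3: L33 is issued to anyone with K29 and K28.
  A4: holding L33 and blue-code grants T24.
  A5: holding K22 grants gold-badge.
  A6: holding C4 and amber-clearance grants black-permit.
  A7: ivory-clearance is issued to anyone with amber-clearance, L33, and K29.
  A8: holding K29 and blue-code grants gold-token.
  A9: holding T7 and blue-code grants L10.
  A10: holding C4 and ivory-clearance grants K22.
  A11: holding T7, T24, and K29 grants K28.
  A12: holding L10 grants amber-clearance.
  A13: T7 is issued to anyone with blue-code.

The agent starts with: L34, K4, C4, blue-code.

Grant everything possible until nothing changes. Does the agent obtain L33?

No

L33 would need K29 and K28 (A3), but K28 is never granted.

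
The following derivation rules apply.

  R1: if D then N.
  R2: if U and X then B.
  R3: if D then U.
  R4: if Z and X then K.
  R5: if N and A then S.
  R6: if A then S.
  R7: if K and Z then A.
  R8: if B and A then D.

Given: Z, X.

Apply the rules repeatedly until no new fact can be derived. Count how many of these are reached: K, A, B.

2

Z and X hold, so K follows (R4).
From K and Z, R7 gives A.
K: reached.
A: reached.
B would need U and X (R2), but U is never established.
Reached: K and A — 2 of the 3.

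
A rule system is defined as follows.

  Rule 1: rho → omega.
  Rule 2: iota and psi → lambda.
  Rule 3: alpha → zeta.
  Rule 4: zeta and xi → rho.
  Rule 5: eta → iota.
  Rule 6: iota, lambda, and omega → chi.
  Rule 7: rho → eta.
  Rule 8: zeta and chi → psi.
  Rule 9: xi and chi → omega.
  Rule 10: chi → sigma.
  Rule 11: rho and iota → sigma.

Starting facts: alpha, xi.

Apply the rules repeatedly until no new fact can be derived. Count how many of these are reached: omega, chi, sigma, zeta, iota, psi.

alpha holds, so zeta follows (Rule 3).
zeta and xi hold, so rho follows (Rule 4).
rho holds, so omega follows (Rule 1).
From rho, Rule 7 gives eta.
From eta, Rule 5 gives iota.
From rho and iota, Rule 11 gives sigma.
omega: reached.
chi would need iota, lambda, and omega (Rule 6), but lambda is never established.
sigma: reached.
zeta: reached.
iota: reached.
psi would need zeta and chi (Rule 8), but chi is never established.
Reached: omega, sigma, zeta, and iota — 4 of the 6.

4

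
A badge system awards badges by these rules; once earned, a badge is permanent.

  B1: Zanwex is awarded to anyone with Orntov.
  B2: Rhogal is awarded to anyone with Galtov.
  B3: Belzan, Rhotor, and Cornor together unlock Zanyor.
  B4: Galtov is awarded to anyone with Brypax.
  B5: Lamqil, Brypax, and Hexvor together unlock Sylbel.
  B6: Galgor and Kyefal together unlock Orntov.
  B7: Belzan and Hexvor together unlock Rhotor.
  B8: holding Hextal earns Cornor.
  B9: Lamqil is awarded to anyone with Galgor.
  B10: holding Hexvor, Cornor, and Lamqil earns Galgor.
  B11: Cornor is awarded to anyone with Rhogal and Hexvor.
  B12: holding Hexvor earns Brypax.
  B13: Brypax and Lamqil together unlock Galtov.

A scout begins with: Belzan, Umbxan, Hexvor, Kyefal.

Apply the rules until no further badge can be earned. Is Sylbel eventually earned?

Sylbel would need Lamqil, Brypax, and Hexvor (B5), but Lamqil is never earned.

No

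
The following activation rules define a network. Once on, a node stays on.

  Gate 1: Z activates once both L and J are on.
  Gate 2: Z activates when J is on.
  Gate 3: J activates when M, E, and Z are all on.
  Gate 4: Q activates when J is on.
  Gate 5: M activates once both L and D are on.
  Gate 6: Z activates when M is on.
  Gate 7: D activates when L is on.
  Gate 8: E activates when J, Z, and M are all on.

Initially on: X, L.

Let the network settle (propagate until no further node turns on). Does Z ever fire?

L is on, so D activates (Gate 7).
Gate 5: L and D on → M on.
Gate 6: M on → Z on.

Yes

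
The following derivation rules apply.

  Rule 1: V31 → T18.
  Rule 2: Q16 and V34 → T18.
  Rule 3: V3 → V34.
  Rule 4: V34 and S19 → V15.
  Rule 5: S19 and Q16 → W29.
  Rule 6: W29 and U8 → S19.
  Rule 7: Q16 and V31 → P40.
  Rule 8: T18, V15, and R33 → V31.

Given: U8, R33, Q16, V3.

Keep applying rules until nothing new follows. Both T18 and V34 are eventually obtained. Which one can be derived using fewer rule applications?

V34

V34: From V3, Rule 3 gives V34. [1 rule application]
T18: From V3, Rule 3 gives V34. Q16 and V34 hold, so T18 follows (Rule 2). [2 rule applications]
V34 needs fewer.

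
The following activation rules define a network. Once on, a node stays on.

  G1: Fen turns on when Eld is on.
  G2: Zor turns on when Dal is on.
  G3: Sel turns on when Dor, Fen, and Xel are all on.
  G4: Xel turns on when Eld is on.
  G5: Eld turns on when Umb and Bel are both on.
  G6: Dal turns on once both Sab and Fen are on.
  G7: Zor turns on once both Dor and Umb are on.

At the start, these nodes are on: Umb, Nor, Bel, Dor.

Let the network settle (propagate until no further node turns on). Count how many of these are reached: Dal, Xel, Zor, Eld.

Umb and Bel are on, so Eld turns on (G5).
G7: Dor and Umb on → Zor on.
G4: Eld on → Xel on.
Dal would need Sab and Fen (G6), but Sab never turns on.
Xel: reached.
Zor: reached.
Eld: reached.
Reached: Xel, Zor, and Eld — 3 of the 4.

3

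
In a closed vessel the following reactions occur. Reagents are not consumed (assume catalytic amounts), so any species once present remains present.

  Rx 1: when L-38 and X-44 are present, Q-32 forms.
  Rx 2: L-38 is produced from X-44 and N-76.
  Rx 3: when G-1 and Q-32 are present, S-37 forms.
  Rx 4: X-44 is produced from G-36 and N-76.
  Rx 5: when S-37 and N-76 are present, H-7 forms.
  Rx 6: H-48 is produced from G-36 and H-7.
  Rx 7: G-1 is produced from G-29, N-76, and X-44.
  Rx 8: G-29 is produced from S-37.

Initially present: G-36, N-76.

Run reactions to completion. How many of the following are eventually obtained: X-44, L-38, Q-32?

G-36 and N-76 present → X-44 forms (Rx 4).
X-44 and N-76 present → L-38 forms (Rx 2).
L-38 and X-44 present → Q-32 forms (Rx 1).
X-44: reached.
L-38: reached.
Q-32: reached.
All 3 are reached.

3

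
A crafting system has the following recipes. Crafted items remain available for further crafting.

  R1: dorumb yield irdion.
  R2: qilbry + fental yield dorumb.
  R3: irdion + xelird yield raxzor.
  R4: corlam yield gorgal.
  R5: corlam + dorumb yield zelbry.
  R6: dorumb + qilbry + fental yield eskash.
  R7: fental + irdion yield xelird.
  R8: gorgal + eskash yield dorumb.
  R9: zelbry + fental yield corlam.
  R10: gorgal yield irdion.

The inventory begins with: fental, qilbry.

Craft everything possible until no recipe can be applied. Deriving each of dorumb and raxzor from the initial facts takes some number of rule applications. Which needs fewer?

dorumb: qilbry + fental → dorumb (R2). [1 rule application]
raxzor: qilbry + fental → dorumb (R2). dorumb → irdion (R1). Using R7, fental and irdion make xelird. Using R3, irdion and xelird make raxzor. [4 rule applications]
dorumb needs fewer.

dorumb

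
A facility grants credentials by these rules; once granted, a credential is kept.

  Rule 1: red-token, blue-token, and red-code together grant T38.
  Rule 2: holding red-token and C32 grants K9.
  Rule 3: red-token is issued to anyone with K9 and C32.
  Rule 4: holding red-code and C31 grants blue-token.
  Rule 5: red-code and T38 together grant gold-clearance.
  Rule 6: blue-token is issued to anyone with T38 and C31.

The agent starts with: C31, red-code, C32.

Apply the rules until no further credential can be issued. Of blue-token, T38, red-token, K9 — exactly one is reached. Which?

blue-token

Holding red-code and C31 grants blue-token (Rule 4).
T38 would need red-token, blue-token, and red-code (Rule 1), but red-token is never granted. K9 would need red-token and C32 (Rule 2), but red-token is never granted. red-token would need K9 and C32 (Rule 3), but K9 is never granted.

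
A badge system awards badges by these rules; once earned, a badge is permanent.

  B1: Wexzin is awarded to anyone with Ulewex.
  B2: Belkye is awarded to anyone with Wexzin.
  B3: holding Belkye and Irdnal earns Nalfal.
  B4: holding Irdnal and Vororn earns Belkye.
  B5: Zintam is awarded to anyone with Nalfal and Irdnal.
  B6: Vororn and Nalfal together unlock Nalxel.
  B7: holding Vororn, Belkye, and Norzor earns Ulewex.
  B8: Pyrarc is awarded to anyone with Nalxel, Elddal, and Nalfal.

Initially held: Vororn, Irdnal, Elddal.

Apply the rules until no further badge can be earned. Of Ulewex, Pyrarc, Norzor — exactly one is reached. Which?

With Irdnal and Vororn, Belkye is earned (B4).
With Belkye and Irdnal, Nalfal is earned (B3).
With Vororn and Nalfal, Nalxel is earned (B6).
With Nalxel, Elddal, and Nalfal, Pyrarc is earned (B8).
Ulewex would need Vororn, Belkye, and Norzor (B7), but Norzor is never earned. No rule produces Norzor, and it is not given.

Pyrarc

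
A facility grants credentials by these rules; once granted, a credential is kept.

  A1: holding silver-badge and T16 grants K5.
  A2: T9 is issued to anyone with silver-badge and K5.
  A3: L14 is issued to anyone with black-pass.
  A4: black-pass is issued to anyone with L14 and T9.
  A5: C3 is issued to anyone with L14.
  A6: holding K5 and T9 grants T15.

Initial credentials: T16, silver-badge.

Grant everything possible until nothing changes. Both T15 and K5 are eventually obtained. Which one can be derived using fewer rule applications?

K5: Holding silver-badge and T16 grants K5 (A1). [1 rule application]
T15: Holding silver-badge and T16 grants K5 (A1). Holding silver-badge and K5 grants T9 (A2). Holding K5 and T9 grants T15 (A6). [3 rule applications]
K5 needs fewer.

K5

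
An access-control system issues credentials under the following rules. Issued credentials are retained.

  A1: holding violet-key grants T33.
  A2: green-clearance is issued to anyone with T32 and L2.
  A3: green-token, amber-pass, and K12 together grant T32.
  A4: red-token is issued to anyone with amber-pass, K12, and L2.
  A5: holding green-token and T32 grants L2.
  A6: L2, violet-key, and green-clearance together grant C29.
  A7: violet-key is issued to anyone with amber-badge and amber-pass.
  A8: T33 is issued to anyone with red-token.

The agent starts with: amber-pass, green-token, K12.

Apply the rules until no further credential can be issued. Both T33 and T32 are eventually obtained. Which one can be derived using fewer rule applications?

T32

T32: Holding green-token, amber-pass, and K12 grants T32 (A3). [1 rule application]
T33: Holding green-token, amber-pass, and K12 grants T32 (A3). Holding green-token and T32 grants L2 (A5). Holding amber-pass, K12, and L2 grants red-token (A4). Holding red-token grants T33 (A8). [4 rule applications]
T32 needs fewer.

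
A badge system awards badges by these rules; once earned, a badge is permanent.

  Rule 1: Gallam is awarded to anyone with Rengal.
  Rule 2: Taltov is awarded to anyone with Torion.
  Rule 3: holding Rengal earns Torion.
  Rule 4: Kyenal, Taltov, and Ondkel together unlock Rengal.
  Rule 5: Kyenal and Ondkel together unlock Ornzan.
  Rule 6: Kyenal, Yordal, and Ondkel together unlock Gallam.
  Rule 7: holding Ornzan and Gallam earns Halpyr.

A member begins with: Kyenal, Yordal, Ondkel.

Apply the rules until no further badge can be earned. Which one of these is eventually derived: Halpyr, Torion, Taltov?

With Kyenal and Ondkel, Ornzan is earned (Rule 5).
With Kyenal, Yordal, and Ondkel, Gallam is earned (Rule 6).
With Ornzan and Gallam, Halpyr is earned (Rule 7).
Torion would need Rengal (Rule 3), but Rengal is never earned. Taltov would need Torion (Rule 2), but Torion is never earned.

Halpyr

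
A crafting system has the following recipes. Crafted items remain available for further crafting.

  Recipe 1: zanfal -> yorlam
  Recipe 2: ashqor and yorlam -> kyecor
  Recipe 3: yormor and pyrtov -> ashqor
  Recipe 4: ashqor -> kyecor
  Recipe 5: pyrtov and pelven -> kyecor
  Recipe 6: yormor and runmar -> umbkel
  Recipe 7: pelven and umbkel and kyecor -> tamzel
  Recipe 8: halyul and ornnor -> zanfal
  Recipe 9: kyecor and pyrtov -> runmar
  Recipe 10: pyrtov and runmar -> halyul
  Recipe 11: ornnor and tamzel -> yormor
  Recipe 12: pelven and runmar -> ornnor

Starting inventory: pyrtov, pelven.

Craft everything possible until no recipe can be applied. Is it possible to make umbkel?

umbkel would need yormor and runmar (Recipe 6), but yormor is never obtained.

No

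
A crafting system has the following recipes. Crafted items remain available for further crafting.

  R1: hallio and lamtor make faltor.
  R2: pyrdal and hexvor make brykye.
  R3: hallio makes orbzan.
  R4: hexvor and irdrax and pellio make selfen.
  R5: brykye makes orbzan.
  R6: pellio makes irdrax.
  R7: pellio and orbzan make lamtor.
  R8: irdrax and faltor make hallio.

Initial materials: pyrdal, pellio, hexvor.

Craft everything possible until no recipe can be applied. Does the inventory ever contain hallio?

hallio would need irdrax and faltor (R8), but faltor is never obtained.

No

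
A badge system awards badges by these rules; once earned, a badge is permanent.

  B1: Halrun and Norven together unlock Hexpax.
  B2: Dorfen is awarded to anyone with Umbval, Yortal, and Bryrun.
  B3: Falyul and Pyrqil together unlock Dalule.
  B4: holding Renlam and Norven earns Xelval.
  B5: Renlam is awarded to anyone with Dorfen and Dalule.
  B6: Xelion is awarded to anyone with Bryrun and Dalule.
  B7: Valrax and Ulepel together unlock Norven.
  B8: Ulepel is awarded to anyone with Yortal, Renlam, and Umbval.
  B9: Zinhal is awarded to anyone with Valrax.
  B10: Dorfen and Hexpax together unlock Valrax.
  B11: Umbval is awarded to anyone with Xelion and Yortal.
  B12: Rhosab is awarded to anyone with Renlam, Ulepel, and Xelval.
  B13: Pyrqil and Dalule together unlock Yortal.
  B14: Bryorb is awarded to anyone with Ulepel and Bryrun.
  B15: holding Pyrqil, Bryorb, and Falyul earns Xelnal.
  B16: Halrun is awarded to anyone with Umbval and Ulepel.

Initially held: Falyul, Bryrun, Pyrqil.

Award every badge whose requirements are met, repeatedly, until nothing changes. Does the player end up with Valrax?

Valrax would need Dorfen and Hexpax (B10), but Hexpax is never earned.

No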